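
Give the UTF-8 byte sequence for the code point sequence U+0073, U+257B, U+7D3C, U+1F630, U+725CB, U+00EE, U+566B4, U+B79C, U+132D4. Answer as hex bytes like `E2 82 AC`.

U+0073: 1-byte form → 73.
U+257B: 3-byte form → E2 95 BB.
U+7D3C: 3-byte form → E7 B4 BC.
U+1F630: 4-byte form → F0 9F 98 B0.
U+725CB: 4-byte form → F1 B2 97 8B.
U+00EE: 2-byte form → C3 AE.
U+566B4: 4-byte form → F1 96 9A B4.
U+B79C: 3-byte form → EB 9E 9C.
U+132D4: 4-byte form → F0 93 8B 94.
Concatenated (28 bytes): 73 E2 95 BB E7 B4 BC F0 9F 98 B0 F1 B2 97 8B C3 AE F1 96 9A B4 EB 9E 9C F0 93 8B 94.

73 E2 95 BB E7 B4 BC F0 9F 98 B0 F1 B2 97 8B C3 AE F1 96 9A B4 EB 9E 9C F0 93 8B 94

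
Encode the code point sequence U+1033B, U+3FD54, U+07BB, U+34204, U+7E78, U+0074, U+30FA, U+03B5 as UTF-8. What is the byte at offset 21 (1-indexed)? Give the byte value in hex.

1-indexed offset 21 is 0-indexed offset 20.
U+1033B → 4-byte form F0 90 8C BB at offsets 0–3.
U+3FD54 → 4-byte form F0 BF B5 94 at offsets 4–7.
U+07BB → 2-byte form DE BB at offsets 8–9.
U+34204 → 4-byte form F0 B4 88 84 at offsets 10–13.
U+7E78 → 3-byte form E7 B9 B8 at offsets 14–16.
U+0074 → 1-byte form 74 at offsets 17–17.
U+30FA → 3-byte form E3 83 BA at offsets 18–20.
Offset 20 falls in char 7's range; it's byte 3 of E3 83 BA = 0xBA.

0xBA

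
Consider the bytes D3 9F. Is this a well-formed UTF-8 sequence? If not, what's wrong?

valid

Leading byte 0xD3 = 11010011 → 2-byte form.
Continuation bytes 0x9F=10011111 all match 10xxxxxx.
Decoded value 0x4DF is ≥ 0x80 (shortest form) and not a surrogate.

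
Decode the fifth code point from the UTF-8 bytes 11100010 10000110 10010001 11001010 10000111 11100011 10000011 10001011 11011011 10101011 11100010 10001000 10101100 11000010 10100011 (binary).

Offset 0: leading byte 0xE2 = 11100010 → 3-byte char #1 = E2 86 91.
Offset 3: leading byte 0xCA = 11001010 → 2-byte char #2 = CA 87.
Offset 5: leading byte 0xE3 = 11100011 → 3-byte char #3 = E3 83 8B.
Offset 8: leading byte 0xDB = 11011011 → 2-byte char #4 = DB AB.
Offset 10: leading byte 0xE2 = 11100010 → 3-byte char #5 = E2 88 AC.
Leading byte 0xE2 = 11100010 matches 1110xxxx → 3-byte sequence.
Byte 1: 0xE2 = 11100010, payload 0010 (4 bits).
Byte 2: 0x88 = 10001000 (10xxxxxx ✓), payload 001000.
Byte 3: 0xAC = 10101100 (10xxxxxx ✓), payload 101100.
Concatenate: 0010001000101100 = 0x222C (16 bits → U+222C).

U+222C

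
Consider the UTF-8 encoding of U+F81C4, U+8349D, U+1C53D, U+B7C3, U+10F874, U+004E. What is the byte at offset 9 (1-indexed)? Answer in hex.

1-indexed offset 9 is 0-indexed offset 8.
U+F81C4 → 4-byte form F3 B8 87 84 at offsets 0–3.
U+8349D → 4-byte form F2 83 92 9D at offsets 4–7.
U+1C53D → 4-byte form F0 9C 94 BD at offsets 8–11.
Offset 8 falls in char 3's range; it's byte 1 of F0 9C 94 BD = 0xF0.

0xF0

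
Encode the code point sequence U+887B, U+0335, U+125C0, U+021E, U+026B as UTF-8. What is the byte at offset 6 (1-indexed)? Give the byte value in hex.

1-indexed offset 6 is 0-indexed offset 5.
U+887B → 3-byte form E8 A1 BB at offsets 0–2.
U+0335 → 2-byte form CC B5 at offsets 3–4.
U+125C0 → 4-byte form F0 92 97 80 at offsets 5–8.
Offset 5 falls in char 3's range; it's byte 1 of F0 92 97 80 = 0xF0.

0xF0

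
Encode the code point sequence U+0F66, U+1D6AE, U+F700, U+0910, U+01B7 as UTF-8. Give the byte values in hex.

E0 BD A6 F0 9D 9A AE EF 9C 80 E0 A4 90 C6 B7

U+0F66: 3-byte form → E0 BD A6.
U+1D6AE: 4-byte form → F0 9D 9A AE.
U+F700: 3-byte form → EF 9C 80.
U+0910: 3-byte form → E0 A4 90.
U+01B7: 2-byte form → C6 B7.
Concatenated (15 bytes): E0 BD A6 F0 9D 9A AE EF 9C 80 E0 A4 90 C6 B7.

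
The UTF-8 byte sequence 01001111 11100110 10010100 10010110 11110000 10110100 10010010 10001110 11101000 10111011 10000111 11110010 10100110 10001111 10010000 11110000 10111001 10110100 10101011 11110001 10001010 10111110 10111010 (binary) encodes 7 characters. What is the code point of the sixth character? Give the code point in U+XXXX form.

U+39D2B

Offset 0: leading byte 0x4F = 01001111 → 1-byte char #1 = 4F.
Offset 1: leading byte 0xE6 = 11100110 → 3-byte char #2 = E6 94 96.
Offset 4: leading byte 0xF0 = 11110000 → 4-byte char #3 = F0 B4 92 8E.
Offset 8: leading byte 0xE8 = 11101000 → 3-byte char #4 = E8 BB 87.
Offset 11: leading byte 0xF2 = 11110010 → 4-byte char #5 = F2 A6 8F 90.
Offset 15: leading byte 0xF0 = 11110000 → 4-byte char #6 = F0 B9 B4 AB.
Leading byte 0xF0 = 11110000 matches 11110xxx → 4-byte sequence.
Byte 1: 0xF0 = 11110000, payload 000 (3 bits).
Byte 2: 0xB9 = 10111001 (10xxxxxx ✓), payload 111001.
Byte 3: 0xB4 = 10110100 (10xxxxxx ✓), payload 110100.
Byte 4: 0xAB = 10101011 (10xxxxxx ✓), payload 101011.
Concatenate: 000111001110100101011 = 0x39D2B (21 bits → U+39D2B).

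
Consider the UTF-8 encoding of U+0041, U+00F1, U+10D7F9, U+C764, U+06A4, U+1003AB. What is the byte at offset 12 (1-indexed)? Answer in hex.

0xA4

1-indexed offset 12 is 0-indexed offset 11.
U+0041 → 1-byte form 41 at offsets 0–0.
U+00F1 → 2-byte form C3 B1 at offsets 1–2.
U+10D7F9 → 4-byte form F4 8D 9F B9 at offsets 3–6.
U+C764 → 3-byte form EC 9D A4 at offsets 7–9.
U+06A4 → 2-byte form DA A4 at offsets 10–11.
Offset 11 falls in char 5's range; it's byte 2 of DA A4 = 0xA4.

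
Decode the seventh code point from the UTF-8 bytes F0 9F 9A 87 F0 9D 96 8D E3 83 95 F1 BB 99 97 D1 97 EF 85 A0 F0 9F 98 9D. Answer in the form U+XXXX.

Offset 0: leading byte 0xF0 = 11110000 → 4-byte char #1 = F0 9F 9A 87.
Offset 4: leading byte 0xF0 = 11110000 → 4-byte char #2 = F0 9D 96 8D.
Offset 8: leading byte 0xE3 = 11100011 → 3-byte char #3 = E3 83 95.
Offset 11: leading byte 0xF1 = 11110001 → 4-byte char #4 = F1 BB 99 97.
Offset 15: leading byte 0xD1 = 11010001 → 2-byte char #5 = D1 97.
Offset 17: leading byte 0xEF = 11101111 → 3-byte char #6 = EF 85 A0.
Offset 20: leading byte 0xF0 = 11110000 → 4-byte char #7 = F0 9F 98 9D.
Leading byte 0xF0 = 11110000 matches 11110xxx → 4-byte sequence.
Byte 1: 0xF0 = 11110000, payload 000 (3 bits).
Byte 2: 0x9F = 10011111 (10xxxxxx ✓), payload 011111.
Byte 3: 0x98 = 10011000 (10xxxxxx ✓), payload 011000.
Byte 4: 0x9D = 10011101 (10xxxxxx ✓), payload 011101.
Concatenate: 000011111011000011101 = 0x1F61D (21 bits → U+1F61D).

U+1F61D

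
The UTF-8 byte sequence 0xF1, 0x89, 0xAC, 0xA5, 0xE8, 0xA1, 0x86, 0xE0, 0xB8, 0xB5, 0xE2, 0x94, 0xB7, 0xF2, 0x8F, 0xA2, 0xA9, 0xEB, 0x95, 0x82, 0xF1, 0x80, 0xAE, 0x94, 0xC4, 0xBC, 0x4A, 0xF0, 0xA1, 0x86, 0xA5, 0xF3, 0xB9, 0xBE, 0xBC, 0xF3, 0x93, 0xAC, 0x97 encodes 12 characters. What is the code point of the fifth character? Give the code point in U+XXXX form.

Offset 0: leading byte 0xF1 = 11110001 → 4-byte char #1 = F1 89 AC A5.
Offset 4: leading byte 0xE8 = 11101000 → 3-byte char #2 = E8 A1 86.
Offset 7: leading byte 0xE0 = 11100000 → 3-byte char #3 = E0 B8 B5.
Offset 10: leading byte 0xE2 = 11100010 → 3-byte char #4 = E2 94 B7.
Offset 13: leading byte 0xF2 = 11110010 → 4-byte char #5 = F2 8F A2 A9.
Leading byte 0xF2 = 11110010 matches 11110xxx → 4-byte sequence.
Byte 1: 0xF2 = 11110010, payload 010 (3 bits).
Byte 2: 0x8F = 10001111 (10xxxxxx ✓), payload 001111.
Byte 3: 0xA2 = 10100010 (10xxxxxx ✓), payload 100010.
Byte 4: 0xA9 = 10101001 (10xxxxxx ✓), payload 101001.
Concatenate: 010001111100010101001 = 0x8F8A9 (21 bits → U+8F8A9).

U+8F8A9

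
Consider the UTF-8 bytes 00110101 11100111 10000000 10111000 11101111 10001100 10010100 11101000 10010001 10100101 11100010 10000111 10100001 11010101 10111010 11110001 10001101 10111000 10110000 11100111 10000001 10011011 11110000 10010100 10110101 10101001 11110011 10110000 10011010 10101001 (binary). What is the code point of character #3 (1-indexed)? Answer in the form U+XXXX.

U+F314

Offset 0: leading byte 0x35 = 00110101 → 1-byte char #1 = 35.
Offset 1: leading byte 0xE7 = 11100111 → 3-byte char #2 = E7 80 B8.
Offset 4: leading byte 0xEF = 11101111 → 3-byte char #3 = EF 8C 94.
Leading byte 0xEF = 11101111 matches 1110xxxx → 3-byte sequence.
Byte 1: 0xEF = 11101111, payload 1111 (4 bits).
Byte 2: 0x8C = 10001100 (10xxxxxx ✓), payload 001100.
Byte 3: 0x94 = 10010100 (10xxxxxx ✓), payload 010100.
Concatenate: 1111001100010100 = 0xF314 (16 bits → U+F314).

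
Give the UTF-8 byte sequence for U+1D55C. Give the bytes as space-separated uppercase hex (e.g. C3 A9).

F0 9D 95 9C

U+1D55C = 0x1D55C = 120156 decimal. In range U+10000–U+10FFFF → 4-byte form: 11110xxx 10xxxxxx 10xxxxxx 10xxxxxx.
Binary (21 bits): 000011101010101011100.
Split 3+6+6+6: 000 | 011101 | 010101 | 011100.
Byte 1: 11110000 = 0xF0.
Byte 2: 10011101 = 0x9D.
Byte 3: 10010101 = 0x95.
Byte 4: 10011100 = 0x9C.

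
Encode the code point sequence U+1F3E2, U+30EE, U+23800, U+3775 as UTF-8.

U+1F3E2: 4-byte form → F0 9F 8F A2.
U+30EE: 3-byte form → E3 83 AE.
U+23800: 4-byte form → F0 A3 A0 80.
U+3775: 3-byte form → E3 9D B5.
Concatenated (14 bytes): F0 9F 8F A2 E3 83 AE F0 A3 A0 80 E3 9D B5.

F0 9F 8F A2 E3 83 AE F0 A3 A0 80 E3 9D B5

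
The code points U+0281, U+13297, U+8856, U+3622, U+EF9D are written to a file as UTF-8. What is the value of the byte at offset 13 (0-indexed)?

0xBE

U+0281 → 2-byte form CA 81 at offsets 0–1.
U+13297 → 4-byte form F0 93 8A 97 at offsets 2–5.
U+8856 → 3-byte form E8 A1 96 at offsets 6–8.
U+3622 → 3-byte form E3 98 A2 at offsets 9–11.
U+EF9D → 3-byte form EE BE 9D at offsets 12–14.
Offset 13 falls in char 5's range; it's byte 2 of EE BE 9D = 0xBE.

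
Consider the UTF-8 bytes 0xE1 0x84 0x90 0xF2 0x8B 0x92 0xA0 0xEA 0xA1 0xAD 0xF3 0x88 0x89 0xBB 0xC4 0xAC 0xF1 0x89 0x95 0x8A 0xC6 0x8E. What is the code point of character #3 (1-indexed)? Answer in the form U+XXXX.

U+A86D

Offset 0: leading byte 0xE1 = 11100001 → 3-byte char #1 = E1 84 90.
Offset 3: leading byte 0xF2 = 11110010 → 4-byte char #2 = F2 8B 92 A0.
Offset 7: leading byte 0xEA = 11101010 → 3-byte char #3 = EA A1 AD.
Leading byte 0xEA = 11101010 matches 1110xxxx → 3-byte sequence.
Byte 1: 0xEA = 11101010, payload 1010 (4 bits).
Byte 2: 0xA1 = 10100001 (10xxxxxx ✓), payload 100001.
Byte 3: 0xAD = 10101101 (10xxxxxx ✓), payload 101101.
Concatenate: 1010100001101101 = 0xA86D (16 bits → U+A86D).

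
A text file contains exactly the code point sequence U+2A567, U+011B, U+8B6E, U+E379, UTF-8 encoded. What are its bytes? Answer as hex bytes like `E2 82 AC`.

U+2A567: 4-byte form → F0 AA 95 A7.
U+011B: 2-byte form → C4 9B.
U+8B6E: 3-byte form → E8 AD AE.
U+E379: 3-byte form → EE 8D B9.
Concatenated (12 bytes): F0 AA 95 A7 C4 9B E8 AD AE EE 8D B9.

F0 AA 95 A7 C4 9B E8 AD AE EE 8D B9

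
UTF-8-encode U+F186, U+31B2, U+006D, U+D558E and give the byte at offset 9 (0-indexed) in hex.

U+F186 → 3-byte form EF 86 86 at offsets 0–2.
U+31B2 → 3-byte form E3 86 B2 at offsets 3–5.
U+006D → 1-byte form 6D at offsets 6–6.
U+D558E → 4-byte form F3 95 96 8E at offsets 7–10.
Offset 9 falls in char 4's range; it's byte 3 of F3 95 96 8E = 0x96.

0x96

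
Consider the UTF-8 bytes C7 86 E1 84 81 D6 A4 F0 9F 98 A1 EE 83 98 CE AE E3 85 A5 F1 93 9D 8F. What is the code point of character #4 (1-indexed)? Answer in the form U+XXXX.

Offset 0: leading byte 0xC7 = 11000111 → 2-byte char #1 = C7 86.
Offset 2: leading byte 0xE1 = 11100001 → 3-byte char #2 = E1 84 81.
Offset 5: leading byte 0xD6 = 11010110 → 2-byte char #3 = D6 A4.
Offset 7: leading byte 0xF0 = 11110000 → 4-byte char #4 = F0 9F 98 A1.
Leading byte 0xF0 = 11110000 matches 11110xxx → 4-byte sequence.
Byte 1: 0xF0 = 11110000, payload 000 (3 bits).
Byte 2: 0x9F = 10011111 (10xxxxxx ✓), payload 011111.
Byte 3: 0x98 = 10011000 (10xxxxxx ✓), payload 011000.
Byte 4: 0xA1 = 10100001 (10xxxxxx ✓), payload 100001.
Concatenate: 000011111011000100001 = 0x1F621 (21 bits → U+1F621).

U+1F621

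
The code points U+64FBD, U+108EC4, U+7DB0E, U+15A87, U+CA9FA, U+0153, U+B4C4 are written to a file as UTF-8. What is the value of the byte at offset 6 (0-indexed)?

0xBB

U+64FBD → 4-byte form F1 A4 BE BD at offsets 0–3.
U+108EC4 → 4-byte form F4 88 BB 84 at offsets 4–7.
Offset 6 falls in char 2's range; it's byte 3 of F4 88 BB 84 = 0xBB.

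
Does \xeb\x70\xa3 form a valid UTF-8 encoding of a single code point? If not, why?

Leading byte 0xEB = 11101011 → 3-byte form.
Byte 2 is 0x70 = 01110000, which is not 10xxxxxx — expected a continuation byte.

invalid (non-continuation byte where continuation expected)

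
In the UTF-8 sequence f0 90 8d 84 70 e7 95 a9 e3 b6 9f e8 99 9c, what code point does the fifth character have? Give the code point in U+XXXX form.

Offset 0: leading byte 0xF0 = 11110000 → 4-byte char #1 = F0 90 8D 84.
Offset 4: leading byte 0x70 = 01110000 → 1-byte char #2 = 70.
Offset 5: leading byte 0xE7 = 11100111 → 3-byte char #3 = E7 95 A9.
Offset 8: leading byte 0xE3 = 11100011 → 3-byte char #4 = E3 B6 9F.
Offset 11: leading byte 0xE8 = 11101000 → 3-byte char #5 = E8 99 9C.
Leading byte 0xE8 = 11101000 matches 1110xxxx → 3-byte sequence.
Byte 1: 0xE8 = 11101000, payload 1000 (4 bits).
Byte 2: 0x99 = 10011001 (10xxxxxx ✓), payload 011001.
Byte 3: 0x9C = 10011100 (10xxxxxx ✓), payload 011100.
Concatenate: 1000011001011100 = 0x865C (16 bits → U+865C).

U+865C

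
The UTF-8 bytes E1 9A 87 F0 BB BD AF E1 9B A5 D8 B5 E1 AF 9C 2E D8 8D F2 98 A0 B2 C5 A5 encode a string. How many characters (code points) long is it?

Byte at offset 0: 0xE1 = 11100001 → 3-byte char (#1). Advance 3.
Byte at offset 3: 0xF0 = 11110000 → 4-byte char (#2). Advance 4.
Byte at offset 7: 0xE1 = 11100001 → 3-byte char (#3). Advance 3.
Byte at offset 10: 0xD8 = 11011000 → 2-byte char (#4). Advance 2.
Byte at offset 12: 0xE1 = 11100001 → 3-byte char (#5). Advance 3.
Byte at offset 15: 0x2E = 00101110 → 1-byte char (#6). Advance 1.
Byte at offset 16: 0xD8 = 11011000 → 2-byte char (#7). Advance 2.
Byte at offset 18: 0xF2 = 11110010 → 4-byte char (#8). Advance 4.
Byte at offset 22: 0xC5 = 11000101 → 2-byte char (#9). Advance 2.
Reached end at offset 24 after 9 code points.

9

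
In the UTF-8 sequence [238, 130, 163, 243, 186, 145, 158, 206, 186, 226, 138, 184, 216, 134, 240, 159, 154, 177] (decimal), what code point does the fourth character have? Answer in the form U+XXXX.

U+22B8

Offset 0: leading byte 0xEE = 11101110 → 3-byte char #1 = EE 82 A3.
Offset 3: leading byte 0xF3 = 11110011 → 4-byte char #2 = F3 BA 91 9E.
Offset 7: leading byte 0xCE = 11001110 → 2-byte char #3 = CE BA.
Offset 9: leading byte 0xE2 = 11100010 → 3-byte char #4 = E2 8A B8.
Leading byte 0xE2 = 11100010 matches 1110xxxx → 3-byte sequence.
Byte 1: 0xE2 = 11100010, payload 0010 (4 bits).
Byte 2: 0x8A = 10001010 (10xxxxxx ✓), payload 001010.
Byte 3: 0xB8 = 10111000 (10xxxxxx ✓), payload 111000.
Concatenate: 0010001010111000 = 0x22B8 (16 bits → U+22B8).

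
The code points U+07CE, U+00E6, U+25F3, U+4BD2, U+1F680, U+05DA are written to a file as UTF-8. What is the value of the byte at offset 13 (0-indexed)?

0x80

U+07CE → 2-byte form DF 8E at offsets 0–1.
U+00E6 → 2-byte form C3 A6 at offsets 2–3.
U+25F3 → 3-byte form E2 97 B3 at offsets 4–6.
U+4BD2 → 3-byte form E4 AF 92 at offsets 7–9.
U+1F680 → 4-byte form F0 9F 9A 80 at offsets 10–13.
Offset 13 falls in char 5's range; it's byte 4 of F0 9F 9A 80 = 0x80.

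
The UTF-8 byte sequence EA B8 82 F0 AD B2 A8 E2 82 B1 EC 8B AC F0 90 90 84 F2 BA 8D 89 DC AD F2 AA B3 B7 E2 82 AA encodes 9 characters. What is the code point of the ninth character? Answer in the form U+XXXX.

U+20AA

Offset 0: leading byte 0xEA = 11101010 → 3-byte char #1 = EA B8 82.
Offset 3: leading byte 0xF0 = 11110000 → 4-byte char #2 = F0 AD B2 A8.
Offset 7: leading byte 0xE2 = 11100010 → 3-byte char #3 = E2 82 B1.
Offset 10: leading byte 0xEC = 11101100 → 3-byte char #4 = EC 8B AC.
Offset 13: leading byte 0xF0 = 11110000 → 4-byte char #5 = F0 90 90 84.
Offset 17: leading byte 0xF2 = 11110010 → 4-byte char #6 = F2 BA 8D 89.
Offset 21: leading byte 0xDC = 11011100 → 2-byte char #7 = DC AD.
Offset 23: leading byte 0xF2 = 11110010 → 4-byte char #8 = F2 AA B3 B7.
Offset 27: leading byte 0xE2 = 11100010 → 3-byte char #9 = E2 82 AA.
Leading byte 0xE2 = 11100010 matches 1110xxxx → 3-byte sequence.
Byte 1: 0xE2 = 11100010, payload 0010 (4 bits).
Byte 2: 0x82 = 10000010 (10xxxxxx ✓), payload 000010.
Byte 3: 0xAA = 10101010 (10xxxxxx ✓), payload 101010.
Concatenate: 0010000010101010 = 0x20AA (16 bits → U+20AA).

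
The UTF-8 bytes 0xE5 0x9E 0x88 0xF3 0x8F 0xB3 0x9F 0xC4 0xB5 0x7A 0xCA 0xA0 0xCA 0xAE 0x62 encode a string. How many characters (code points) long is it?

7

Byte at offset 0: 0xE5 = 11100101 → 3-byte char (#1). Advance 3.
Byte at offset 3: 0xF3 = 11110011 → 4-byte char (#2). Advance 4.
Byte at offset 7: 0xC4 = 11000100 → 2-byte char (#3). Advance 2.
Byte at offset 9: 0x7A = 01111010 → 1-byte char (#4). Advance 1.
Byte at offset 10: 0xCA = 11001010 → 2-byte char (#5). Advance 2.
Byte at offset 12: 0xCA = 11001010 → 2-byte char (#6). Advance 2.
Byte at offset 14: 0x62 = 01100010 → 1-byte char (#7). Advance 1.
Reached end at offset 15 after 7 code points.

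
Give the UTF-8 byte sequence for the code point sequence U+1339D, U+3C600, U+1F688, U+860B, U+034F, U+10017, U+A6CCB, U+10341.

U+1339D: 4-byte form → F0 93 8E 9D.
U+3C600: 4-byte form → F0 BC 98 80.
U+1F688: 4-byte form → F0 9F 9A 88.
U+860B: 3-byte form → E8 98 8B.
U+034F: 2-byte form → CD 8F.
U+10017: 4-byte form → F0 90 80 97.
U+A6CCB: 4-byte form → F2 A6 B3 8B.
U+10341: 4-byte form → F0 90 8D 81.
Concatenated (29 bytes): F0 93 8E 9D F0 BC 98 80 F0 9F 9A 88 E8 98 8B CD 8F F0 90 80 97 F2 A6 B3 8B F0 90 8D 81.

F0 93 8E 9D F0 BC 98 80 F0 9F 9A 88 E8 98 8B CD 8F F0 90 80 97 F2 A6 B3 8B F0 90 8D 81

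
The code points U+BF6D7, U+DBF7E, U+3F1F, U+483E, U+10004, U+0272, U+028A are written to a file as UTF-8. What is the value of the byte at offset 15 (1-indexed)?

1-indexed offset 15 is 0-indexed offset 14.
U+BF6D7 → 4-byte form F2 BF 9B 97 at offsets 0–3.
U+DBF7E → 4-byte form F3 9B BD BE at offsets 4–7.
U+3F1F → 3-byte form E3 BC 9F at offsets 8–10.
U+483E → 3-byte form E4 A0 BE at offsets 11–13.
U+10004 → 4-byte form F0 90 80 84 at offsets 14–17.
Offset 14 falls in char 5's range; it's byte 1 of F0 90 80 84 = 0xF0.

0xF0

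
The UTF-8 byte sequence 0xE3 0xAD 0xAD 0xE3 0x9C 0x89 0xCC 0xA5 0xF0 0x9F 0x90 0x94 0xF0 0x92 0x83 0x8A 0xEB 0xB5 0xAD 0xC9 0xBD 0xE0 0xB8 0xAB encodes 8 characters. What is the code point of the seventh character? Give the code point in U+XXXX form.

U+027D

Offset 0: leading byte 0xE3 = 11100011 → 3-byte char #1 = E3 AD AD.
Offset 3: leading byte 0xE3 = 11100011 → 3-byte char #2 = E3 9C 89.
Offset 6: leading byte 0xCC = 11001100 → 2-byte char #3 = CC A5.
Offset 8: leading byte 0xF0 = 11110000 → 4-byte char #4 = F0 9F 90 94.
Offset 12: leading byte 0xF0 = 11110000 → 4-byte char #5 = F0 92 83 8A.
Offset 16: leading byte 0xEB = 11101011 → 3-byte char #6 = EB B5 AD.
Offset 19: leading byte 0xC9 = 11001001 → 2-byte char #7 = C9 BD.
Leading byte 0xC9 = 11001001 matches 110xxxxx → 2-byte sequence.
Byte 1: 0xC9 = 11001001, payload 01001 (5 bits).
Byte 2: 0xBD = 10111101 (10xxxxxx ✓), payload 111101.
Concatenate: 01001111101 = 0x27D (11 bits → U+027D).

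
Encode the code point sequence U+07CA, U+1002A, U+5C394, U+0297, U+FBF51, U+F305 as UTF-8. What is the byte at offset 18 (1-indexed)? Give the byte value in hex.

0x8C

1-indexed offset 18 is 0-indexed offset 17.
U+07CA → 2-byte form DF 8A at offsets 0–1.
U+1002A → 4-byte form F0 90 80 AA at offsets 2–5.
U+5C394 → 4-byte form F1 9C 8E 94 at offsets 6–9.
U+0297 → 2-byte form CA 97 at offsets 10–11.
U+FBF51 → 4-byte form F3 BB BD 91 at offsets 12–15.
U+F305 → 3-byte form EF 8C 85 at offsets 16–18.
Offset 17 falls in char 6's range; it's byte 2 of EF 8C 85 = 0x8C.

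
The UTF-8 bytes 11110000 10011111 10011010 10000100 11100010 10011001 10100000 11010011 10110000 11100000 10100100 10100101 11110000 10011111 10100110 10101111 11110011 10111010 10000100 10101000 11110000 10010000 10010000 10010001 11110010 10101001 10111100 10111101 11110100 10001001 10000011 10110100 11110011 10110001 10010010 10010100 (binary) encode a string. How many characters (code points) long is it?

Byte at offset 0: 0xF0 = 11110000 → 4-byte char (#1). Advance 4.
Byte at offset 4: 0xE2 = 11100010 → 3-byte char (#2). Advance 3.
Byte at offset 7: 0xD3 = 11010011 → 2-byte char (#3). Advance 2.
Byte at offset 9: 0xE0 = 11100000 → 3-byte char (#4). Advance 3.
Byte at offset 12: 0xF0 = 11110000 → 4-byte char (#5). Advance 4.
Byte at offset 16: 0xF3 = 11110011 → 4-byte char (#6). Advance 4.
Byte at offset 20: 0xF0 = 11110000 → 4-byte char (#7). Advance 4.
Byte at offset 24: 0xF2 = 11110010 → 4-byte char (#8). Advance 4.
Byte at offset 28: 0xF4 = 11110100 → 4-byte char (#9). Advance 4.
Byte at offset 32: 0xF3 = 11110011 → 4-byte char (#10). Advance 4.
Reached end at offset 36 after 10 code points.

10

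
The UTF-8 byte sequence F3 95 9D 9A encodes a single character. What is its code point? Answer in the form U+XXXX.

Leading byte 0xF3 = 11110011 matches 11110xxx → 4-byte sequence.
Byte 1: 0xF3 = 11110011, payload 011 (3 bits).
Byte 2: 0x95 = 10010101 (10xxxxxx ✓), payload 010101.
Byte 3: 0x9D = 10011101 (10xxxxxx ✓), payload 011101.
Byte 4: 0x9A = 10011010 (10xxxxxx ✓), payload 011010.
Concatenate: 011010101011101011010 = 0xD575A (21 bits → U+D575A).

U+D575A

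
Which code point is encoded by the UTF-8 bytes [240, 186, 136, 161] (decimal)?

U+3A221

Leading byte 0xF0 = 11110000 matches 11110xxx → 4-byte sequence.
Byte 1: 0xF0 = 11110000, payload 000 (3 bits).
Byte 2: 0xBA = 10111010 (10xxxxxx ✓), payload 111010.
Byte 3: 0x88 = 10001000 (10xxxxxx ✓), payload 001000.
Byte 4: 0xA1 = 10100001 (10xxxxxx ✓), payload 100001.
Concatenate: 000111010001000100001 = 0x3A221 (21 bits → U+3A221).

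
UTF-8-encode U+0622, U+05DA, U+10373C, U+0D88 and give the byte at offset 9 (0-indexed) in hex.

U+0622 → 2-byte form D8 A2 at offsets 0–1.
U+05DA → 2-byte form D7 9A at offsets 2–3.
U+10373C → 4-byte form F4 83 9C BC at offsets 4–7.
U+0D88 → 3-byte form E0 B6 88 at offsets 8–10.
Offset 9 falls in char 4's range; it's byte 2 of E0 B6 88 = 0xB6.

0xB6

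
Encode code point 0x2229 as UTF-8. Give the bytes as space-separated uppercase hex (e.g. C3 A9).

U+2229 = 0x2229 = 8745 decimal. In range U+0800–U+FFFF → 3-byte form: 1110xxxx 10xxxxxx 10xxxxxx.
Binary (16 bits): 0010001000101001.
Split 4+6+6: 0010 | 001000 | 101001.
Byte 1: 11100010 = 0xE2.
Byte 2: 10001000 = 0x88.
Byte 3: 10101001 = 0xA9.

E2 88 A9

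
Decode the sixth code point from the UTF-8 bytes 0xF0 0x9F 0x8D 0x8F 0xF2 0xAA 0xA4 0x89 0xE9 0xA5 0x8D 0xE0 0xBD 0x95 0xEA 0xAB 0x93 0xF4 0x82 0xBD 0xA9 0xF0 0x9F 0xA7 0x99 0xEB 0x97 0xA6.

U+102F69

Offset 0: leading byte 0xF0 = 11110000 → 4-byte char #1 = F0 9F 8D 8F.
Offset 4: leading byte 0xF2 = 11110010 → 4-byte char #2 = F2 AA A4 89.
Offset 8: leading byte 0xE9 = 11101001 → 3-byte char #3 = E9 A5 8D.
Offset 11: leading byte 0xE0 = 11100000 → 3-byte char #4 = E0 BD 95.
Offset 14: leading byte 0xEA = 11101010 → 3-byte char #5 = EA AB 93.
Offset 17: leading byte 0xF4 = 11110100 → 4-byte char #6 = F4 82 BD A9.
Leading byte 0xF4 = 11110100 matches 11110xxx → 4-byte sequence.
Byte 1: 0xF4 = 11110100, payload 100 (3 bits).
Byte 2: 0x82 = 10000010 (10xxxxxx ✓), payload 000010.
Byte 3: 0xBD = 10111101 (10xxxxxx ✓), payload 111101.
Byte 4: 0xA9 = 10101001 (10xxxxxx ✓), payload 101001.
Concatenate: 100000010111101101001 = 0x102F69 (21 bits → U+102F69).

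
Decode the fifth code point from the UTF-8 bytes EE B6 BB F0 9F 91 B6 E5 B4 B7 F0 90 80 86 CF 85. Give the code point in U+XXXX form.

U+03C5

Offset 0: leading byte 0xEE = 11101110 → 3-byte char #1 = EE B6 BB.
Offset 3: leading byte 0xF0 = 11110000 → 4-byte char #2 = F0 9F 91 B6.
Offset 7: leading byte 0xE5 = 11100101 → 3-byte char #3 = E5 B4 B7.
Offset 10: leading byte 0xF0 = 11110000 → 4-byte char #4 = F0 90 80 86.
Offset 14: leading byte 0xCF = 11001111 → 2-byte char #5 = CF 85.
Leading byte 0xCF = 11001111 matches 110xxxxx → 2-byte sequence.
Byte 1: 0xCF = 11001111, payload 01111 (5 bits).
Byte 2: 0x85 = 10000101 (10xxxxxx ✓), payload 000101.
Concatenate: 01111000101 = 0x3C5 (11 bits → U+03C5).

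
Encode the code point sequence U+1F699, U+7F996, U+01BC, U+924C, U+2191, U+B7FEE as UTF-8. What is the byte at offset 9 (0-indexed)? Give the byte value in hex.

0xBC

U+1F699 → 4-byte form F0 9F 9A 99 at offsets 0–3.
U+7F996 → 4-byte form F1 BF A6 96 at offsets 4–7.
U+01BC → 2-byte form C6 BC at offsets 8–9.
Offset 9 falls in char 3's range; it's byte 2 of C6 BC = 0xBC.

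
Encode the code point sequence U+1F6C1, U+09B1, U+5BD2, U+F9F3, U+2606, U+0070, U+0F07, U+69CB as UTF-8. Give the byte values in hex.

U+1F6C1: 4-byte form → F0 9F 9B 81.
U+09B1: 3-byte form → E0 A6 B1.
U+5BD2: 3-byte form → E5 AF 92.
U+F9F3: 3-byte form → EF A7 B3.
U+2606: 3-byte form → E2 98 86.
U+0070: 1-byte form → 70.
U+0F07: 3-byte form → E0 BC 87.
U+69CB: 3-byte form → E6 A7 8B.
Concatenated (23 bytes): F0 9F 9B 81 E0 A6 B1 E5 AF 92 EF A7 B3 E2 98 86 70 E0 BC 87 E6 A7 8B.

F0 9F 9B 81 E0 A6 B1 E5 AF 92 EF A7 B3 E2 98 86 70 E0 BC 87 E6 A7 8B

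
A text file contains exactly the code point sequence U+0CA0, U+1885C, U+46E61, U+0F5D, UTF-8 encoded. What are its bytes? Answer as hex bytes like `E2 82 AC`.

E0 B2 A0 F0 98 A1 9C F1 86 B9 A1 E0 BD 9D

U+0CA0: 3-byte form → E0 B2 A0.
U+1885C: 4-byte form → F0 98 A1 9C.
U+46E61: 4-byte form → F1 86 B9 A1.
U+0F5D: 3-byte form → E0 BD 9D.
Concatenated (14 bytes): E0 B2 A0 F0 98 A1 9C F1 86 B9 A1 E0 BD 9D.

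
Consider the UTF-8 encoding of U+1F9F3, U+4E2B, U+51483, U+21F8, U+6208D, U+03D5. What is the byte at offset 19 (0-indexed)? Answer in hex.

0x95

U+1F9F3 → 4-byte form F0 9F A7 B3 at offsets 0–3.
U+4E2B → 3-byte form E4 B8 AB at offsets 4–6.
U+51483 → 4-byte form F1 91 92 83 at offsets 7–10.
U+21F8 → 3-byte form E2 87 B8 at offsets 11–13.
U+6208D → 4-byte form F1 A2 82 8D at offsets 14–17.
U+03D5 → 2-byte form CF 95 at offsets 18–19.
Offset 19 falls in char 6's range; it's byte 2 of CF 95 = 0x95.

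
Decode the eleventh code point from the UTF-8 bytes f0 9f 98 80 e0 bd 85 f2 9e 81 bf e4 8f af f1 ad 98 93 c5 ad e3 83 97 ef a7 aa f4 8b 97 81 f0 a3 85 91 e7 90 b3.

Offset 0: leading byte 0xF0 = 11110000 → 4-byte char #1 = F0 9F 98 80.
Offset 4: leading byte 0xE0 = 11100000 → 3-byte char #2 = E0 BD 85.
Offset 7: leading byte 0xF2 = 11110010 → 4-byte char #3 = F2 9E 81 BF.
Offset 11: leading byte 0xE4 = 11100100 → 3-byte char #4 = E4 8F AF.
Offset 14: leading byte 0xF1 = 11110001 → 4-byte char #5 = F1 AD 98 93.
Offset 18: leading byte 0xC5 = 11000101 → 2-byte char #6 = C5 AD.
Offset 20: leading byte 0xE3 = 11100011 → 3-byte char #7 = E3 83 97.
Offset 23: leading byte 0xEF = 11101111 → 3-byte char #8 = EF A7 AA.
Offset 26: leading byte 0xF4 = 11110100 → 4-byte char #9 = F4 8B 97 81.
Offset 30: leading byte 0xF0 = 11110000 → 4-byte char #10 = F0 A3 85 91.
Offset 34: leading byte 0xE7 = 11100111 → 3-byte char #11 = E7 90 B3.
Leading byte 0xE7 = 11100111 matches 1110xxxx → 3-byte sequence.
Byte 1: 0xE7 = 11100111, payload 0111 (4 bits).
Byte 2: 0x90 = 10010000 (10xxxxxx ✓), payload 010000.
Byte 3: 0xB3 = 10110011 (10xxxxxx ✓), payload 110011.
Concatenate: 0111010000110011 = 0x7433 (16 bits → U+7433).

U+7433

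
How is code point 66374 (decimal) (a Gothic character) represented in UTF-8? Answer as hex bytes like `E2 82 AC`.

F0 90 8D 86

U+10346 = 0x10346 = 66374 decimal. In range U+10000–U+10FFFF → 4-byte form: 11110xxx 10xxxxxx 10xxxxxx 10xxxxxx.
Binary (21 bits): 000010000001101000110.
Split 3+6+6+6: 000 | 010000 | 001101 | 000110.
Byte 1: 11110000 = 0xF0.
Byte 2: 10010000 = 0x90.
Byte 3: 10001101 = 0x8D.
Byte 4: 10000110 = 0x86.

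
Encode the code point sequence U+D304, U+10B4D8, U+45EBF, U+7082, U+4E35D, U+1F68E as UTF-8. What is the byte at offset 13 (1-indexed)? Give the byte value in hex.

1-indexed offset 13 is 0-indexed offset 12.
U+D304 → 3-byte form ED 8C 84 at offsets 0–2.
U+10B4D8 → 4-byte form F4 8B 93 98 at offsets 3–6.
U+45EBF → 4-byte form F1 85 BA BF at offsets 7–10.
U+7082 → 3-byte form E7 82 82 at offsets 11–13.
Offset 12 falls in char 4's range; it's byte 2 of E7 82 82 = 0x82.

0x82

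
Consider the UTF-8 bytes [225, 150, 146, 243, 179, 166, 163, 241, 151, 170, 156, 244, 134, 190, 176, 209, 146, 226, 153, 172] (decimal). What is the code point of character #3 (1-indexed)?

Offset 0: leading byte 0xE1 = 11100001 → 3-byte char #1 = E1 96 92.
Offset 3: leading byte 0xF3 = 11110011 → 4-byte char #2 = F3 B3 A6 A3.
Offset 7: leading byte 0xF1 = 11110001 → 4-byte char #3 = F1 97 AA 9C.
Leading byte 0xF1 = 11110001 matches 11110xxx → 4-byte sequence.
Byte 1: 0xF1 = 11110001, payload 001 (3 bits).
Byte 2: 0x97 = 10010111 (10xxxxxx ✓), payload 010111.
Byte 3: 0xAA = 10101010 (10xxxxxx ✓), payload 101010.
Byte 4: 0x9C = 10011100 (10xxxxxx ✓), payload 011100.
Concatenate: 001010111101010011100 = 0x57A9C (21 bits → U+57A9C).

U+57A9C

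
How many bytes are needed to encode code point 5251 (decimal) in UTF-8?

U+1483 = 0x1483. UTF-8 uses 1 byte below 0x80, 2 below 0x800, 3 below 0x10000, 4 up to 0x10FFFF. 0x1483 is in U+0800–U+FFFF → 3 bytes.

3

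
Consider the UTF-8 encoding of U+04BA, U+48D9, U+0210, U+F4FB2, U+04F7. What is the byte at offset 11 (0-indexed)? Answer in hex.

0xD3

U+04BA → 2-byte form D2 BA at offsets 0–1.
U+48D9 → 3-byte form E4 A3 99 at offsets 2–4.
U+0210 → 2-byte form C8 90 at offsets 5–6.
U+F4FB2 → 4-byte form F3 B4 BE B2 at offsets 7–10.
U+04F7 → 2-byte form D3 B7 at offsets 11–12.
Offset 11 falls in char 5's range; it's byte 1 of D3 B7 = 0xD3.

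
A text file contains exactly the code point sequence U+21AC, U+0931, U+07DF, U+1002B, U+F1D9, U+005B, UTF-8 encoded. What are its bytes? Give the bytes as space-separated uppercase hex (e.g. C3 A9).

E2 86 AC E0 A4 B1 DF 9F F0 90 80 AB EF 87 99 5B

U+21AC: 3-byte form → E2 86 AC.
U+0931: 3-byte form → E0 A4 B1.
U+07DF: 2-byte form → DF 9F.
U+1002B: 4-byte form → F0 90 80 AB.
U+F1D9: 3-byte form → EF 87 99.
U+005B: 1-byte form → 5B.
Concatenated (16 bytes): E2 86 AC E0 A4 B1 DF 9F F0 90 80 AB EF 87 99 5B.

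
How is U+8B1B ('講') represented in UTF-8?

U+8B1B = 0x8B1B = 35611 decimal. In range U+0800–U+FFFF → 3-byte form: 1110xxxx 10xxxxxx 10xxxxxx.
Binary (16 bits): 1000101100011011.
Split 4+6+6: 1000 | 101100 | 011011.
Byte 1: 11101000 = 0xE8.
Byte 2: 10101100 = 0xAC.
Byte 3: 10011011 = 0x9B.

E8 AC 9B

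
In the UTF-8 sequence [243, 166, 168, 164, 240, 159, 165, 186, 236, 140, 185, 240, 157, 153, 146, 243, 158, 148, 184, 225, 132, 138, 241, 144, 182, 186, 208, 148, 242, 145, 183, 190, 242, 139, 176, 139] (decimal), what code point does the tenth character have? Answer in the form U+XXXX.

Offset 0: leading byte 0xF3 = 11110011 → 4-byte char #1 = F3 A6 A8 A4.
Offset 4: leading byte 0xF0 = 11110000 → 4-byte char #2 = F0 9F A5 BA.
Offset 8: leading byte 0xEC = 11101100 → 3-byte char #3 = EC 8C B9.
Offset 11: leading byte 0xF0 = 11110000 → 4-byte char #4 = F0 9D 99 92.
Offset 15: leading byte 0xF3 = 11110011 → 4-byte char #5 = F3 9E 94 B8.
Offset 19: leading byte 0xE1 = 11100001 → 3-byte char #6 = E1 84 8A.
Offset 22: leading byte 0xF1 = 11110001 → 4-byte char #7 = F1 90 B6 BA.
Offset 26: leading byte 0xD0 = 11010000 → 2-byte char #8 = D0 94.
Offset 28: leading byte 0xF2 = 11110010 → 4-byte char #9 = F2 91 B7 BE.
Offset 32: leading byte 0xF2 = 11110010 → 4-byte char #10 = F2 8B B0 8B.
Leading byte 0xF2 = 11110010 matches 11110xxx → 4-byte sequence.
Byte 1: 0xF2 = 11110010, payload 010 (3 bits).
Byte 2: 0x8B = 10001011 (10xxxxxx ✓), payload 001011.
Byte 3: 0xB0 = 10110000 (10xxxxxx ✓), payload 110000.
Byte 4: 0x8B = 10001011 (10xxxxxx ✓), payload 001011.
Concatenate: 010001011110000001011 = 0x8BC0B (21 bits → U+8BC0B).

U+8BC0B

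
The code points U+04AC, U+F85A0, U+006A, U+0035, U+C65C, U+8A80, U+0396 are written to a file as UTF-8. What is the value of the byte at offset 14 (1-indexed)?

1-indexed offset 14 is 0-indexed offset 13.
U+04AC → 2-byte form D2 AC at offsets 0–1.
U+F85A0 → 4-byte form F3 B8 96 A0 at offsets 2–5.
U+006A → 1-byte form 6A at offsets 6–6.
U+0035 → 1-byte form 35 at offsets 7–7.
U+C65C → 3-byte form EC 99 9C at offsets 8–10.
U+8A80 → 3-byte form E8 AA 80 at offsets 11–13.
Offset 13 falls in char 6's range; it's byte 3 of E8 AA 80 = 0x80.

0x80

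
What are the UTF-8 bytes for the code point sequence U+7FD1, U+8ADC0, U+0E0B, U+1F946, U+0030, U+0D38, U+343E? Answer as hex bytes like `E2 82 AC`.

U+7FD1: 3-byte form → E7 BF 91.
U+8ADC0: 4-byte form → F2 8A B7 80.
U+0E0B: 3-byte form → E0 B8 8B.
U+1F946: 4-byte form → F0 9F A5 86.
U+0030: 1-byte form → 30.
U+0D38: 3-byte form → E0 B4 B8.
U+343E: 3-byte form → E3 90 BE.
Concatenated (21 bytes): E7 BF 91 F2 8A B7 80 E0 B8 8B F0 9F A5 86 30 E0 B4 B8 E3 90 BE.

E7 BF 91 F2 8A B7 80 E0 B8 8B F0 9F A5 86 30 E0 B4 B8 E3 90 BE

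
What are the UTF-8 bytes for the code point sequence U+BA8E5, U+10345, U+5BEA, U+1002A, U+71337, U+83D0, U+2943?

F2 BA A3 A5 F0 90 8D 85 E5 AF AA F0 90 80 AA F1 B1 8C B7 E8 8F 90 E2 A5 83

U+BA8E5: 4-byte form → F2 BA A3 A5.
U+10345: 4-byte form → F0 90 8D 85.
U+5BEA: 3-byte form → E5 AF AA.
U+1002A: 4-byte form → F0 90 80 AA.
U+71337: 4-byte form → F1 B1 8C B7.
U+83D0: 3-byte form → E8 8F 90.
U+2943: 3-byte form → E2 A5 83.
Concatenated (25 bytes): F2 BA A3 A5 F0 90 8D 85 E5 AF AA F0 90 80 AA F1 B1 8C B7 E8 8F 90 E2 A5 83.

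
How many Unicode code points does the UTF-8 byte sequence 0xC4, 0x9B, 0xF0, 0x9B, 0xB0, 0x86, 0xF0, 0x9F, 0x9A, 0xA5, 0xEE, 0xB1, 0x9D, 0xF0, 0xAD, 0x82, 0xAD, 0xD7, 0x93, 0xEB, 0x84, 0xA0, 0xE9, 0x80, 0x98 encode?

8

Byte at offset 0: 0xC4 = 11000100 → 2-byte char (#1). Advance 2.
Byte at offset 2: 0xF0 = 11110000 → 4-byte char (#2). Advance 4.
Byte at offset 6: 0xF0 = 11110000 → 4-byte char (#3). Advance 4.
Byte at offset 10: 0xEE = 11101110 → 3-byte char (#4). Advance 3.
Byte at offset 13: 0xF0 = 11110000 → 4-byte char (#5). Advance 4.
Byte at offset 17: 0xD7 = 11010111 → 2-byte char (#6). Advance 2.
Byte at offset 19: 0xEB = 11101011 → 3-byte char (#7). Advance 3.
Byte at offset 22: 0xE9 = 11101001 → 3-byte char (#8). Advance 3.
Reached end at offset 25 after 8 code points.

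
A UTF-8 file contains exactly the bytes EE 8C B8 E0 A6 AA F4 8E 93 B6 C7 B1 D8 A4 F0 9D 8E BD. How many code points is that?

6

Byte at offset 0: 0xEE = 11101110 → 3-byte char (#1). Advance 3.
Byte at offset 3: 0xE0 = 11100000 → 3-byte char (#2). Advance 3.
Byte at offset 6: 0xF4 = 11110100 → 4-byte char (#3). Advance 4.
Byte at offset 10: 0xC7 = 11000111 → 2-byte char (#4). Advance 2.
Byte at offset 12: 0xD8 = 11011000 → 2-byte char (#5). Advance 2.
Byte at offset 14: 0xF0 = 11110000 → 4-byte char (#6). Advance 4.
Reached end at offset 18 after 6 code points.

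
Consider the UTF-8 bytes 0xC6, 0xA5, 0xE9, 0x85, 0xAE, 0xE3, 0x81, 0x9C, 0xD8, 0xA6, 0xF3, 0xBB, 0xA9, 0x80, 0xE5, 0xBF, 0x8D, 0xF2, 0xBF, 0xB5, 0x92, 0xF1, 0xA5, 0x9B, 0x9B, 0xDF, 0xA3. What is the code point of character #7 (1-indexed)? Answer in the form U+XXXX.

Offset 0: leading byte 0xC6 = 11000110 → 2-byte char #1 = C6 A5.
Offset 2: leading byte 0xE9 = 11101001 → 3-byte char #2 = E9 85 AE.
Offset 5: leading byte 0xE3 = 11100011 → 3-byte char #3 = E3 81 9C.
Offset 8: leading byte 0xD8 = 11011000 → 2-byte char #4 = D8 A6.
Offset 10: leading byte 0xF3 = 11110011 → 4-byte char #5 = F3 BB A9 80.
Offset 14: leading byte 0xE5 = 11100101 → 3-byte char #6 = E5 BF 8D.
Offset 17: leading byte 0xF2 = 11110010 → 4-byte char #7 = F2 BF B5 92.
Leading byte 0xF2 = 11110010 matches 11110xxx → 4-byte sequence.
Byte 1: 0xF2 = 11110010, payload 010 (3 bits).
Byte 2: 0xBF = 10111111 (10xxxxxx ✓), payload 111111.
Byte 3: 0xB5 = 10110101 (10xxxxxx ✓), payload 110101.
Byte 4: 0x92 = 10010010 (10xxxxxx ✓), payload 010010.
Concatenate: 010111111110101010010 = 0xBFD52 (21 bits → U+BFD52).

U+BFD52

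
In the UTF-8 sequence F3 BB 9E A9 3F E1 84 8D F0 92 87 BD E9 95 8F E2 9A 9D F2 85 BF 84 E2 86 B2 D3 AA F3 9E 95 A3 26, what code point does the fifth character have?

Offset 0: leading byte 0xF3 = 11110011 → 4-byte char #1 = F3 BB 9E A9.
Offset 4: leading byte 0x3F = 00111111 → 1-byte char #2 = 3F.
Offset 5: leading byte 0xE1 = 11100001 → 3-byte char #3 = E1 84 8D.
Offset 8: leading byte 0xF0 = 11110000 → 4-byte char #4 = F0 92 87 BD.
Offset 12: leading byte 0xE9 = 11101001 → 3-byte char #5 = E9 95 8F.
Leading byte 0xE9 = 11101001 matches 1110xxxx → 3-byte sequence.
Byte 1: 0xE9 = 11101001, payload 1001 (4 bits).
Byte 2: 0x95 = 10010101 (10xxxxxx ✓), payload 010101.
Byte 3: 0x8F = 10001111 (10xxxxxx ✓), payload 001111.
Concatenate: 1001010101001111 = 0x954F (16 bits → U+954F).

U+954F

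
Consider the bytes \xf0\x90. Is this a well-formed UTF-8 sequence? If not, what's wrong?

invalid (sequence truncated)

Leading byte 0xF0 = 11110000 → 4-byte form, but only 2 bytes are present.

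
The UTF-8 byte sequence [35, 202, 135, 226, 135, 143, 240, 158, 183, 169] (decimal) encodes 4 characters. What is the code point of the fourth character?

U+1EDE9

Offset 0: leading byte 0x23 = 00100011 → 1-byte char #1 = 23.
Offset 1: leading byte 0xCA = 11001010 → 2-byte char #2 = CA 87.
Offset 3: leading byte 0xE2 = 11100010 → 3-byte char #3 = E2 87 8F.
Offset 6: leading byte 0xF0 = 11110000 → 4-byte char #4 = F0 9E B7 A9.
Leading byte 0xF0 = 11110000 matches 11110xxx → 4-byte sequence.
Byte 1: 0xF0 = 11110000, payload 000 (3 bits).
Byte 2: 0x9E = 10011110 (10xxxxxx ✓), payload 011110.
Byte 3: 0xB7 = 10110111 (10xxxxxx ✓), payload 110111.
Byte 4: 0xA9 = 10101001 (10xxxxxx ✓), payload 101001.
Concatenate: 000011110110111101001 = 0x1EDE9 (21 bits → U+1EDE9).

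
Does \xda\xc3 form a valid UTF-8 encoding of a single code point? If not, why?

invalid (non-continuation byte where continuation expected)

Leading byte 0xDA = 11011010 → 2-byte form.
Byte 2 is 0xC3 = 11000011, which is not 10xxxxxx — expected a continuation byte.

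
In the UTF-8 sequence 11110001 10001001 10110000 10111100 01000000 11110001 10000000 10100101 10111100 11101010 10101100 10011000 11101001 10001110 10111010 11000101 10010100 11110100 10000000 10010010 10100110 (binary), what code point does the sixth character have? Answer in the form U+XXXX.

U+0154

Offset 0: leading byte 0xF1 = 11110001 → 4-byte char #1 = F1 89 B0 BC.
Offset 4: leading byte 0x40 = 01000000 → 1-byte char #2 = 40.
Offset 5: leading byte 0xF1 = 11110001 → 4-byte char #3 = F1 80 A5 BC.
Offset 9: leading byte 0xEA = 11101010 → 3-byte char #4 = EA AC 98.
Offset 12: leading byte 0xE9 = 11101001 → 3-byte char #5 = E9 8E BA.
Offset 15: leading byte 0xC5 = 11000101 → 2-byte char #6 = C5 94.
Leading byte 0xC5 = 11000101 matches 110xxxxx → 2-byte sequence.
Byte 1: 0xC5 = 11000101, payload 00101 (5 bits).
Byte 2: 0x94 = 10010100 (10xxxxxx ✓), payload 010100.
Concatenate: 00101010100 = 0x154 (11 bits → U+0154).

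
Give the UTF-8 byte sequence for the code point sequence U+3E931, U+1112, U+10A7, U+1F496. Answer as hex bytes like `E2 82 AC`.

U+3E931: 4-byte form → F0 BE A4 B1.
U+1112: 3-byte form → E1 84 92.
U+10A7: 3-byte form → E1 82 A7.
U+1F496: 4-byte form → F0 9F 92 96.
Concatenated (14 bytes): F0 BE A4 B1 E1 84 92 E1 82 A7 F0 9F 92 96.

F0 BE A4 B1 E1 84 92 E1 82 A7 F0 9F 92 96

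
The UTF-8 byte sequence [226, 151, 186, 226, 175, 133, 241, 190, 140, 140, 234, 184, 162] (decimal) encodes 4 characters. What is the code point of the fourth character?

Offset 0: leading byte 0xE2 = 11100010 → 3-byte char #1 = E2 97 BA.
Offset 3: leading byte 0xE2 = 11100010 → 3-byte char #2 = E2 AF 85.
Offset 6: leading byte 0xF1 = 11110001 → 4-byte char #3 = F1 BE 8C 8C.
Offset 10: leading byte 0xEA = 11101010 → 3-byte char #4 = EA B8 A2.
Leading byte 0xEA = 11101010 matches 1110xxxx → 3-byte sequence.
Byte 1: 0xEA = 11101010, payload 1010 (4 bits).
Byte 2: 0xB8 = 10111000 (10xxxxxx ✓), payload 111000.
Byte 3: 0xA2 = 10100010 (10xxxxxx ✓), payload 100010.
Concatenate: 1010111000100010 = 0xAE22 (16 bits → U+AE22).

U+AE22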